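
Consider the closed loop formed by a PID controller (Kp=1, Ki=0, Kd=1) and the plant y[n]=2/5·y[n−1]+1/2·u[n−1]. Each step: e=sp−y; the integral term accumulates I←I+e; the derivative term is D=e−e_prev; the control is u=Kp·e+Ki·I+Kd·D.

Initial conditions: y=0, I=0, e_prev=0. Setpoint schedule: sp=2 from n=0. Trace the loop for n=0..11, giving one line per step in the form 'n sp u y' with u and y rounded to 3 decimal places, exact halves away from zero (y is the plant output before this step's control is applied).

0 2 4.000 0.000
1 2 -2.000 2.000
2 2 4.400 -0.200
3 2 -2.440 2.120
4 2 4.864 -0.372
5 2 -2.938 2.283
6 2 5.395 -0.556
7 2 -3.506 2.475
8 2 6.001 -0.763
9 2 -4.154 2.695
10 2 6.693 -0.999
11 2 -4.893 2.947

(exact arithmetic carried between steps; '≈' marks a value shown rounded to 6 d.p. or computed from one; I and e_prev carry over from the previous line; the table rounds u and y to 3 d.p., halves away from zero)
n=0: y=0, sp=2, e=sp−y=2; I=2, D=e−e_prev=2; u=1·2+0·2+1·2=4; next y=2/5·0+1/2·4=2
n=1: y=2, sp=2, e=sp−y=0; I=2, D=e−e_prev=-2; u=1·0+0·2+1·(-2)=-2; next y=2/5·2+1/2·(-2)=-0.2
n=2: y=-0.2, sp=2, e=sp−y=2.2; I=4.2, D=e−e_prev=2.2; u=1·2.2+0·4.2+1·2.2=4.4; next y=2/5·(-0.2)+1/2·4.4=2.12
n=3: y=2.12, sp=2, e=sp−y=-0.12; I=4.08, D=e−e_prev=-2.32; u=1·(-0.12)+0·4.08+1·(-2.32)=-2.44; next y=2/5·2.12+1/2·(-2.44)=-0.372
n=4: y=-0.372, sp=2, e=sp−y=2.372; I=6.452, D=e−e_prev=2.492; u=1·2.372+0·6.452+1·2.492=4.864; next y=2/5·(-0.372)+1/2·4.864=2.2832
n=5: y=2.2832, sp=2, e=sp−y=-0.2832; I=6.1688, D=e−e_prev=-2.6552; u=1·(-0.2832)+0·6.1688+1·(-2.6552)=-2.9384; next y=2/5·2.2832+1/2·(-2.9384)=-0.55592
n=6: y=-0.55592, sp=2, e=sp−y=2.55592; I=8.72472, D=e−e_prev=2.83912; u=1·2.55592+0·8.72472+1·2.83912=5.39504; next y=2/5·(-0.55592)+1/2·5.39504=2.475152
n=7: y=2.475152, sp=2, e=sp−y=-0.475152; I=8.249568, D=e−e_prev=-3.031072; u=1·(-0.475152)+0·8.249568+1·(-3.031072)=-3.506224; next y=2/5·2.475152+1/2·(-3.506224)≈-0.763051
n=8: y≈-0.763051, sp=2, e=sp−y≈2.763051; I≈11.012619, D=e−e_prev≈3.238203; u=1·2.763051+0·11.012619+1·3.238203≈6.001254; next y=2/5·(-0.763051)+1/2·6.001254≈2.695407
n=9: y≈2.695407, sp=2, e=sp−y≈-0.695407; I≈10.317212, D=e−e_prev≈-3.458458; u=1·(-0.695407)+0·10.317212+1·(-3.458458)≈-4.153865; next y=2/5·2.695407+1/2·(-4.153865)≈-0.998770
n=10: y≈-0.998770, sp=2, e=sp−y≈2.998770; I≈13.315982, D=e−e_prev≈3.694176; u=1·2.998770+0·13.315982+1·3.694176≈6.692946; next y=2/5·(-0.998770)+1/2·6.692946≈2.946965
n=11: y≈2.946965, sp=2, e=sp−y≈-0.946965; I≈12.369017, D=e−e_prev≈-3.945735; u=1·(-0.946965)+0·12.369017+1·(-3.945735)≈-4.892700; next y=2/5·2.946965+1/2·(-4.892700)≈-1.267564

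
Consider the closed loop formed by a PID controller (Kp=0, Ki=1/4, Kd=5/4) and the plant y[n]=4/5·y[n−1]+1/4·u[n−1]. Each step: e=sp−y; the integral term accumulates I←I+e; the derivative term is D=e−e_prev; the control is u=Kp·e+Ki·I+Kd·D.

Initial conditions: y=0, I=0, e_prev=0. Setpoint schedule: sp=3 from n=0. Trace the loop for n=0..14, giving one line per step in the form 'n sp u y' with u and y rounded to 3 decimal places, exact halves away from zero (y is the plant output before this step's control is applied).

(exact arithmetic carried between steps; '≈' marks a value shown rounded to 6 d.p. or computed from one; I and e_prev carry over from the previous line; the table rounds u and y to 3 d.p., halves away from zero)
n=0: y=0, sp=3, e=sp−y=3; I=3, D=e−e_prev=3; u=0·3+1/4·3+5/4·3=4.5; next y=4/5·0+1/4·4.5=1.125
n=1: y=1.125, sp=3, e=sp−y=1.875; I=4.875, D=e−e_prev=-1.125; u=0·1.875+1/4·4.875+5/4·(-1.125)=-0.1875; next y=4/5·1.125+1/4·(-0.1875)=0.853125
n=2: y=0.853125, sp=3, e=sp−y=2.146875; I=7.021875, D=e−e_prev=0.271875; u=0·2.146875+1/4·7.021875+5/4·0.271875≈2.095313; next y=4/5·0.853125+1/4·2.095313≈1.206328
n=3: y≈1.206328, sp=3, e=sp−y≈1.793672; I≈8.815547, D=e−e_prev≈-0.353203; u=0·1.793672+1/4·8.815547+5/4·(-0.353203)≈1.762383; next y=4/5·1.206328+1/4·1.762383≈1.405658
n=4: y≈1.405658, sp=3, e=sp−y≈1.594342; I≈10.409889, D=e−e_prev≈-0.199330; u=0·1.594342+1/4·10.409889+5/4·(-0.199330)≈2.353310; next y=4/5·1.405658+1/4·2.353310≈1.712854
n=5: y≈1.712854, sp=3, e=sp−y≈1.287146; I≈11.697035, D=e−e_prev≈-0.307196; u=0·1.287146+1/4·11.697035+5/4·(-0.307196)≈2.540264; next y=4/5·1.712854+1/4·2.540264≈2.005349
n=6: y≈2.005349, sp=3, e=sp−y≈0.994651; I≈12.691686, D=e−e_prev≈-0.292495; u=0·0.994651+1/4·12.691686+5/4·(-0.292495)≈2.807302; next y=4/5·2.005349+1/4·2.807302≈2.306105
n=7: y≈2.306105, sp=3, e=sp−y≈0.693895; I≈13.385581, D=e−e_prev≈-0.300756; u=0·0.693895+1/4·13.385581+5/4·(-0.300756)≈2.970450; next y=4/5·2.306105+1/4·2.970450≈2.587497
n=8: y≈2.587497, sp=3, e=sp−y≈0.412503; I≈13.798084, D=e−e_prev≈-0.281392; u=0·0.412503+1/4·13.798084+5/4·(-0.281392)≈3.097781; next y=4/5·2.587497+1/4·3.097781≈2.844443
n=9: y≈2.844443, sp=3, e=sp−y≈0.155557; I≈13.953641, D=e−e_prev≈-0.256946; u=0·0.155557+1/4·13.953641+5/4·(-0.256946)≈3.167228; next y=4/5·2.844443+1/4·3.167228≈3.067361
n=10: y≈3.067361, sp=3, e=sp−y≈-0.067361; I≈13.886280, D=e−e_prev≈-0.222918; u=0·(-0.067361)+1/4·13.886280+5/4·(-0.222918)≈3.192922; next y=4/5·3.067361+1/4·3.192922≈3.252119
n=11: y≈3.252119, sp=3, e=sp−y≈-0.252119; I≈13.634161, D=e−e_prev≈-0.184758; u=0·(-0.252119)+1/4·13.634161+5/4·(-0.184758)≈3.177592; next y=4/5·3.252119+1/4·3.177592≈3.396094
n=12: y≈3.396094, sp=3, e=sp−y≈-0.396094; I≈13.238068, D=e−e_prev≈-0.143974; u=0·(-0.396094)+1/4·13.238068+5/4·(-0.143974)≈3.129549; next y=4/5·3.396094+1/4·3.129549≈3.499262
n=13: y≈3.499262, sp=3, e=sp−y≈-0.499262; I≈12.738805, D=e−e_prev≈-0.103169; u=0·(-0.499262)+1/4·12.738805+5/4·(-0.103169)≈3.055741; next y=4/5·3.499262+1/4·3.055741≈3.563345
n=14: y≈3.563345, sp=3, e=sp−y≈-0.563345; I≈12.175461, D=e−e_prev≈-0.064083; u=0·(-0.563345)+1/4·12.175461+5/4·(-0.064083)≈2.963762; next y=4/5·3.563345+1/4·2.963762≈3.591616

0 3 4.500 0.000
1 3 -0.188 1.125
2 3 2.095 0.853
3 3 1.762 1.206
4 3 2.353 1.406
5 3 2.540 1.713
6 3 2.807 2.005
7 3 2.970 2.306
8 3 3.098 2.587
9 3 3.167 2.844
10 3 3.193 3.067
11 3 3.178 3.252
12 3 3.130 3.396
13 3 3.056 3.499
14 3 2.964 3.563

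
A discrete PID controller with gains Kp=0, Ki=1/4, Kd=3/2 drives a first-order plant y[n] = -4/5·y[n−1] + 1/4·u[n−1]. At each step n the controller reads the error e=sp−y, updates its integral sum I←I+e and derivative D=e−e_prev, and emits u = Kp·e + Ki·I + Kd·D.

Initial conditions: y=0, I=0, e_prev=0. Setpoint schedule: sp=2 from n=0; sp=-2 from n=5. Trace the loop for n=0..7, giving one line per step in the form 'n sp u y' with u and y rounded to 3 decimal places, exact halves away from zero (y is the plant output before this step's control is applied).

(exact arithmetic carried between steps; '≈' marks a value shown rounded to 6 d.p. or computed from one; I and e_prev carry over from the previous line; the table rounds u and y to 3 d.p., halves away from zero)
n=0: y=0, sp=2, e=sp−y=2; I=2, D=e−e_prev=2; u=0·2+1/4·2+3/2·2=3.5; next y=-4/5·0+1/4·3.5=0.875
n=1: y=0.875, sp=2, e=sp−y=1.125; I=3.125, D=e−e_prev=-0.875; u=0·1.125+1/4·3.125+3/2·(-0.875)=-0.53125; next y=-4/5·0.875+1/4·(-0.53125)≈-0.832813
n=2: y≈-0.832813, sp=2, e=sp−y≈2.832813; I≈5.957813, D=e−e_prev≈1.707813; u=0·2.832813+1/4·5.957813+3/2·1.707813≈4.051172; next y=-4/5·(-0.832813)+1/4·4.051172≈1.679043
n=3: y≈1.679043, sp=2, e=sp−y≈0.320957; I≈6.278770, D=e−e_prev≈-2.511855; u=0·0.320957+1/4·6.278770+3/2·(-2.511855)≈-2.198091; next y=-4/5·1.679043+1/4·(-2.198091)≈-1.892757
n=4: y≈-1.892757, sp=2, e=sp−y≈3.892757; I≈10.171527, D=e−e_prev≈3.571800; u=0·3.892757+1/4·10.171527+3/2·3.571800≈7.900582; next y=-4/5·(-1.892757)+1/4·7.900582≈3.489351
n=5: y≈3.489351, sp=-2, e=sp−y≈-5.489351; I≈4.682176, D=e−e_prev≈-9.382108; u=0·(-5.489351)+1/4·4.682176+3/2·(-9.382108)≈-12.902618; next y=-4/5·3.489351+1/4·(-12.902618)≈-6.017135
n=6: y≈-6.017135, sp=-2, e=sp−y≈4.017135; I≈8.699311, D=e−e_prev≈9.506487; u=0·4.017135+1/4·8.699311+3/2·9.506487≈16.434558; next y=-4/5·(-6.017135)+1/4·16.434558≈8.922348
n=7: y≈8.922348, sp=-2, e=sp−y≈-10.922348; I≈-2.223037, D=e−e_prev≈-14.939483; u=0·(-10.922348)+1/4·(-2.223037)+3/2·(-14.939483)≈-22.964984; next y=-4/5·8.922348+1/4·(-22.964984)≈-12.879124

0 2 3.500 0.000
1 2 -0.531 0.875
2 2 4.051 -0.833
3 2 -2.198 1.679
4 2 7.901 -1.893
5 -2 -12.903 3.489
6 -2 16.435 -6.017
7 -2 -22.965 8.922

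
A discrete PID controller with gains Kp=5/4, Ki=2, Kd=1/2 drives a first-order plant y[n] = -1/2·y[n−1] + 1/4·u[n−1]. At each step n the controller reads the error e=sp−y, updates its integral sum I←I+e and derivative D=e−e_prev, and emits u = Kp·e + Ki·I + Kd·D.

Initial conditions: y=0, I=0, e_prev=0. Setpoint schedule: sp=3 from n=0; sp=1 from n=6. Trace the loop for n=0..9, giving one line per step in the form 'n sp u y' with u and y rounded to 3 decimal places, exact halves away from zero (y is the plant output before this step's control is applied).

0 3 11.250 0.000
1 3 5.203 2.813
2 3 17.927 -0.105
3 3 5.279 4.534
4 3 25.087 -0.947
5 3 1.393 6.746
6 1 26.886 -3.025
7 1 -11.169 8.234
8 1 36.779 -6.909
9 1 -28.318 12.649

(exact arithmetic carried between steps; '≈' marks a value shown rounded to 6 d.p. or computed from one; I and e_prev carry over from the previous line; the table rounds u and y to 3 d.p., halves away from zero)
n=0: y=0, sp=3, e=sp−y=3; I=3, D=e−e_prev=3; u=5/4·3+2·3+1/2·3=11.25; next y=-1/2·0+1/4·11.25=2.8125
n=1: y=2.8125, sp=3, e=sp−y=0.1875; I=3.1875, D=e−e_prev=-2.8125; u=5/4·0.1875+2·3.1875+1/2·(-2.8125)=5.203125; next y=-1/2·2.8125+1/4·5.203125≈-0.105469
n=2: y≈-0.105469, sp=3, e=sp−y≈3.105469; I≈6.292969, D=e−e_prev≈2.917969; u=5/4·3.105469+2·6.292969+1/2·2.917969≈17.926758; next y=-1/2·(-0.105469)+1/4·17.926758≈4.534424
n=3: y≈4.534424, sp=3, e=sp−y≈-1.534424; I≈4.758545, D=e−e_prev≈-4.639893; u=5/4·(-1.534424)+2·4.758545+1/2·(-4.639893)≈5.279114; next y=-1/2·4.534424+1/4·5.279114≈-0.947433
n=4: y≈-0.947433, sp=3, e=sp−y≈3.947433; I≈8.705978, D=e−e_prev≈5.481857; u=5/4·3.947433+2·8.705978+1/2·5.481857≈25.087177; next y=-1/2·(-0.947433)+1/4·25.087177≈6.745511
n=5: y≈6.745511, sp=3, e=sp−y≈-3.745511; I≈4.960467, D=e−e_prev≈-7.692945; u=5/4·(-3.745511)+2·4.960467+1/2·(-7.692945)≈1.392574; next y=-1/2·6.745511+1/4·1.392574≈-3.024612
n=6: y≈-3.024612, sp=1, e=sp−y≈4.024612; I≈8.985079, D=e−e_prev≈7.770123; u=5/4·4.024612+2·8.985079+1/2·7.770123≈26.885986; next y=-1/2·(-3.024612)+1/4·26.885986≈8.233802
n=7: y≈8.233802, sp=1, e=sp−y≈-7.233802; I≈1.751277, D=e−e_prev≈-11.258415; u=5/4·(-7.233802)+2·1.751277+1/2·(-11.258415)≈-11.168906; next y=-1/2·8.233802+1/4·(-11.168906)≈-6.909128
n=8: y≈-6.909128, sp=1, e=sp−y≈7.909128; I≈9.660405, D=e−e_prev≈15.142930; u=5/4·7.909128+2·9.660405+1/2·15.142930≈36.778685; next y=-1/2·(-6.909128)+1/4·36.778685≈12.649235
n=9: y≈12.649235, sp=1, e=sp−y≈-11.649235; I≈-1.988830, D=e−e_prev≈-19.558363; u=5/4·(-11.649235)+2·(-1.988830)+1/2·(-19.558363)≈-28.318386; next y=-1/2·12.649235+1/4·(-28.318386)≈-13.404214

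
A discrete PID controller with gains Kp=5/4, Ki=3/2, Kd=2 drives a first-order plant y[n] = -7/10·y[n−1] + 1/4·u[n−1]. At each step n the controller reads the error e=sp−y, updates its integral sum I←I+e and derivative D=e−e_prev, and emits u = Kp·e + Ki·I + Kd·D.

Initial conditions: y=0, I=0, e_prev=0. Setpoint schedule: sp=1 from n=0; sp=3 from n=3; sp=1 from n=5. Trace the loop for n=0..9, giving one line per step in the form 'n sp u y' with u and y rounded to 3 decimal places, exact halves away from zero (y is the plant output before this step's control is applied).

(exact arithmetic carried between steps; '≈' marks a value shown rounded to 6 d.p. or computed from one; I and e_prev carry over from the previous line; the table rounds u and y to 3 d.p., halves away from zero)
n=0: y=0, sp=1, e=sp−y=1; I=1, D=e−e_prev=1; u=5/4·1+3/2·1+2·1=4.75; next y=-7/10·0+1/4·4.75=1.1875
n=1: y=1.1875, sp=1, e=sp−y=-0.1875; I=0.8125, D=e−e_prev=-1.1875; u=5/4·(-0.1875)+3/2·0.8125+2·(-1.1875)=-1.390625; next y=-7/10·1.1875+1/4·(-1.390625)≈-1.178906
n=2: y≈-1.178906, sp=1, e=sp−y≈2.178906; I≈2.991406, D=e−e_prev≈2.366406; u=5/4·2.178906+3/2·2.991406+2·2.366406≈11.943555; next y=-7/10·(-1.178906)+1/4·11.943555≈3.811123
n=3: y≈3.811123, sp=3, e=sp−y≈-0.811123; I≈2.180283, D=e−e_prev≈-2.990029; u=5/4·(-0.811123)+3/2·2.180283+2·(-2.990029)≈-3.723538; next y=-7/10·3.811123+1/4·(-3.723538)≈-3.598671
n=4: y≈-3.598671, sp=3, e=sp−y≈6.598671; I≈8.778954, D=e−e_prev≈7.409794; u=5/4·6.598671+3/2·8.778954+2·7.409794≈36.236356; next y=-7/10·(-3.598671)+1/4·36.236356≈11.578158
n=5: y≈11.578158, sp=1, e=sp−y≈-10.578158; I≈-1.799205, D=e−e_prev≈-17.176829; u=5/4·(-10.578158)+3/2·(-1.799205)+2·(-17.176829)≈-50.275163; next y=-7/10·11.578158+1/4·(-50.275163)≈-20.673502
n=6: y≈-20.673502, sp=1, e=sp−y≈21.673502; I≈19.874297, D=e−e_prev≈32.251660; u=5/4·21.673502+3/2·19.874297+2·32.251660≈121.406642; next y=-7/10·(-20.673502)+1/4·121.406642≈44.823112
n=7: y≈44.823112, sp=1, e=sp−y≈-43.823112; I≈-23.948815, D=e−e_prev≈-65.496613; u=5/4·(-43.823112)+3/2·(-23.948815)+2·(-65.496613)≈-221.695338; next y=-7/10·44.823112+1/4·(-221.695338)≈-86.800012
n=8: y≈-86.800012, sp=1, e=sp−y≈87.800012; I≈63.851198, D=e−e_prev≈131.623124; u=5/4·87.800012+3/2·63.851198+2·131.623124≈468.773060; next y=-7/10·(-86.800012)+1/4·468.773060≈177.953274
n=9: y≈177.953274, sp=1, e=sp−y≈-176.953274; I≈-113.102076, D=e−e_prev≈-264.753286; u=5/4·(-176.953274)+3/2·(-113.102076)+2·(-264.753286)≈-920.351279; next y=-7/10·177.953274+1/4·(-920.351279)≈-354.655111

0 1 4.750 0.000
1 1 -1.391 1.188
2 1 11.944 -1.179
3 3 -3.724 3.811
4 3 36.236 -3.599
5 1 -50.275 11.578
6 1 121.407 -20.674
7 1 -221.695 44.823
8 1 468.773 -86.800
9 1 -920.351 177.953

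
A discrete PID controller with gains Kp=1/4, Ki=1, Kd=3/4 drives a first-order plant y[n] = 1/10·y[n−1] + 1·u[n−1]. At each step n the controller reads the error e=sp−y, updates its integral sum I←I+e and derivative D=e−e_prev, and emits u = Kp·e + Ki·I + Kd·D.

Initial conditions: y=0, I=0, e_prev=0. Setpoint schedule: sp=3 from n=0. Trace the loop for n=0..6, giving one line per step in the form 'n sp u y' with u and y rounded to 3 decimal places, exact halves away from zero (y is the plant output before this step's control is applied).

(exact arithmetic carried between steps; '≈' marks a value shown rounded to 6 d.p. or computed from one; I and e_prev carry over from the previous line; the table rounds u and y to 3 d.p., halves away from zero)
n=0: y=0, sp=3, e=sp−y=3; I=3, D=e−e_prev=3; u=1/4·3+1·3+3/4·3=6; next y=1/10·0+1·6=6
n=1: y=6, sp=3, e=sp−y=-3; I=0, D=e−e_prev=-6; u=1/4·(-3)+1·0+3/4·(-6)=-5.25; next y=1/10·6+1·(-5.25)=-4.65
n=2: y=-4.65, sp=3, e=sp−y=7.65; I=7.65, D=e−e_prev=10.65; u=1/4·7.65+1·7.65+3/4·10.65=17.55; next y=1/10·(-4.65)+1·17.55=17.085
n=3: y=17.085, sp=3, e=sp−y=-14.085; I=-6.435, D=e−e_prev=-21.735; u=1/4·(-14.085)+1·(-6.435)+3/4·(-21.735)=-26.2575; next y=1/10·17.085+1·(-26.2575)=-24.549
n=4: y=-24.549, sp=3, e=sp−y=27.549; I=21.114, D=e−e_prev=41.634; u=1/4·27.549+1·21.114+3/4·41.634=59.22675; next y=1/10·(-24.549)+1·59.22675=56.77185
n=5: y=56.77185, sp=3, e=sp−y=-53.77185; I=-32.65785, D=e−e_prev=-81.32085; u=1/4·(-53.77185)+1·(-32.65785)+3/4·(-81.32085)=-107.09145; next y=1/10·56.77185+1·(-107.09145)=-101.414265
n=6: y=-101.414265, sp=3, e=sp−y=104.414265; I=71.756415, D=e−e_prev=158.186115; u=1/4·104.414265+1·71.756415+3/4·158.186115≈216.499568; next y=1/10·(-101.414265)+1·216.499568≈206.358141

0 3 6.000 0.000
1 3 -5.250 6.000
2 3 17.550 -4.650
3 3 -26.258 17.085
4 3 59.227 -24.549
5 3 -107.091 56.772
6 3 216.500 -101.414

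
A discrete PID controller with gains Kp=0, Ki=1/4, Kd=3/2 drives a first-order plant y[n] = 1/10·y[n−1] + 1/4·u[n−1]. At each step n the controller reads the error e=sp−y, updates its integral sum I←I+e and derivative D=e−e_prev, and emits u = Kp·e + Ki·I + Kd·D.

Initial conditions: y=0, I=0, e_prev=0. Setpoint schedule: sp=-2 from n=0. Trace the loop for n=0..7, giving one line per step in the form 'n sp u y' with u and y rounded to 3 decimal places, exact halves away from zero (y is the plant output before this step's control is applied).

(exact arithmetic carried between steps; '≈' marks a value shown rounded to 6 d.p. or computed from one; I and e_prev carry over from the previous line; the table rounds u and y to 3 d.p., halves away from zero)
n=0: y=0, sp=-2, e=sp−y=-2; I=-2, D=e−e_prev=-2; u=0·(-2)+1/4·(-2)+3/2·(-2)=-3.5; next y=1/10·0+1/4·(-3.5)=-0.875
n=1: y=-0.875, sp=-2, e=sp−y=-1.125; I=-3.125, D=e−e_prev=0.875; u=0·(-1.125)+1/4·(-3.125)+3/2·0.875=0.53125; next y=1/10·(-0.875)+1/4·0.53125≈0.045313
n=2: y≈0.045313, sp=-2, e=sp−y≈-2.045313; I≈-5.170313, D=e−e_prev≈-0.920313; u=0·(-2.045313)+1/4·(-5.170313)+3/2·(-0.920313)≈-2.673047; next y=1/10·0.045313+1/4·(-2.673047)≈-0.663730
n=3: y≈-0.663730, sp=-2, e=sp−y≈-1.336270; I≈-6.506582, D=e−e_prev≈0.709043; u=0·(-1.336270)+1/4·(-6.506582)+3/2·0.709043≈-0.563081; next y=1/10·(-0.663730)+1/4·(-0.563081)≈-0.207143
n=4: y≈-0.207143, sp=-2, e=sp−y≈-1.792857; I≈-8.299439, D=e−e_prev≈-0.456587; u=0·(-1.792857)+1/4·(-8.299439)+3/2·(-0.456587)≈-2.759740; next y=1/10·(-0.207143)+1/4·(-2.759740)≈-0.710649
n=5: y≈-0.710649, sp=-2, e=sp−y≈-1.289351; I≈-9.588789, D=e−e_prev≈0.503506; u=0·(-1.289351)+1/4·(-9.588789)+3/2·0.503506≈-1.641938; next y=1/10·(-0.710649)+1/4·(-1.641938)≈-0.481549
n=6: y≈-0.481549, sp=-2, e=sp−y≈-1.518451; I≈-11.107240, D=e−e_prev≈-0.229100; u=0·(-1.518451)+1/4·(-11.107240)+3/2·(-0.229100)≈-3.120460; next y=1/10·(-0.481549)+1/4·(-3.120460)≈-0.828270
n=7: y≈-0.828270, sp=-2, e=sp−y≈-1.171730; I≈-12.278970, D=e−e_prev≈0.346720; u=0·(-1.171730)+1/4·(-12.278970)+3/2·0.346720≈-2.549662; next y=1/10·(-0.828270)+1/4·(-2.549662)≈-0.720242

0 -2 -3.500 0.000
1 -2 0.531 -0.875
2 -2 -2.673 0.045
3 -2 -0.563 -0.664
4 -2 -2.760 -0.207
5 -2 -1.642 -0.711
6 -2 -3.120 -0.482
7 -2 -2.550 -0.828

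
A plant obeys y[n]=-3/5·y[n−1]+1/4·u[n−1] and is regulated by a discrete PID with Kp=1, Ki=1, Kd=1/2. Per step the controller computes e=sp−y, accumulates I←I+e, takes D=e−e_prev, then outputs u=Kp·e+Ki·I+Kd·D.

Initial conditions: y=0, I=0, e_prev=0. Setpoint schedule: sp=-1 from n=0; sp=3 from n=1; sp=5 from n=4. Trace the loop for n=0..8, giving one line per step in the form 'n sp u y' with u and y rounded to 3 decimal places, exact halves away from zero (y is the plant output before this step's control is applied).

(exact arithmetic carried between steps; '≈' marks a value shown rounded to 6 d.p. or computed from one; I and e_prev carry over from the previous line; the table rounds u and y to 3 d.p., halves away from zero)
n=0: y=0, sp=-1, e=sp−y=-1; I=-1, D=e−e_prev=-1; u=1·(-1)+1·(-1)+1/2·(-1)=-2.5; next y=-3/5·0+1/4·(-2.5)=-0.625
n=1: y=-0.625, sp=3, e=sp−y=3.625; I=2.625, D=e−e_prev=4.625; u=1·3.625+1·2.625+1/2·4.625=8.5625; next y=-3/5·(-0.625)+1/4·8.5625=2.515625
n=2: y=2.515625, sp=3, e=sp−y=0.484375; I=3.109375, D=e−e_prev=-3.140625; u=1·0.484375+1·3.109375+1/2·(-3.140625)≈2.023438; next y=-3/5·2.515625+1/4·2.023438≈-1.003516
n=3: y≈-1.003516, sp=3, e=sp−y≈4.003516; I≈7.112891, D=e−e_prev≈3.519141; u=1·4.003516+1·7.112891+1/2·3.519141≈12.875977; next y=-3/5·(-1.003516)+1/4·12.875977≈3.821104
n=4: y≈3.821104, sp=5, e=sp−y≈1.178896; I≈8.291787, D=e−e_prev≈-2.824619; u=1·1.178896+1·8.291787+1/2·(-2.824619)≈8.058374; next y=-3/5·3.821104+1/4·8.058374≈-0.278069
n=5: y≈-0.278069, sp=5, e=sp−y≈5.278069; I≈13.569856, D=e−e_prev≈4.099172; u=1·5.278069+1·13.569856+1/2·4.099172≈20.897510; next y=-3/5·(-0.278069)+1/4·20.897510≈5.391219
n=6: y≈5.391219, sp=5, e=sp−y≈-0.391219; I≈13.178637, D=e−e_prev≈-5.669287; u=1·(-0.391219)+1·13.178637+1/2·(-5.669287)≈9.952775; next y=-3/5·5.391219+1/4·9.952775≈-0.746538
n=7: y≈-0.746538, sp=5, e=sp−y≈5.746538; I≈18.925175, D=e−e_prev≈6.137756; u=1·5.746538+1·18.925175+1/2·6.137756≈27.740590; next y=-3/5·(-0.746538)+1/4·27.740590≈7.383070
n=8: y≈7.383070, sp=5, e=sp−y≈-2.383070; I≈16.542104, D=e−e_prev≈-8.129608; u=1·(-2.383070)+1·16.542104+1/2·(-8.129608)≈10.094230; next y=-3/5·7.383070+1/4·10.094230≈-1.906285

0 -1 -2.500 0.000
1 3 8.563 -0.625
2 3 2.023 2.516
3 3 12.876 -1.004
4 5 8.058 3.821
5 5 20.898 -0.278
6 5 9.953 5.391
7 5 27.741 -0.747
8 5 10.094 7.383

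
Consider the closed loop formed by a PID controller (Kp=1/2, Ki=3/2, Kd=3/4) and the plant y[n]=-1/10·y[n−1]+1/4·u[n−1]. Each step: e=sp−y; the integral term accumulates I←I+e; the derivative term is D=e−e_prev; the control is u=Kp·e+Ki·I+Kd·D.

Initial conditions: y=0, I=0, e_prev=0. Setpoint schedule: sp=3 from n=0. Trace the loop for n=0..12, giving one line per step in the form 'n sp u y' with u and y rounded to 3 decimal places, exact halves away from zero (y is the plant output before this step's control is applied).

0 3 8.250 0.000
1 3 4.828 2.063
2 3 10.701 1.001
3 3 8.574 2.575
4 3 12.287 1.886
5 3 10.699 2.883
6 3 12.988 2.386
7 3 11.826 3.008
8 3 13.250 2.656
9 3 12.426 3.047
10 3 13.323 2.802
11 3 12.752 3.051
12 3 13.324 2.883

(exact arithmetic carried between steps; '≈' marks a value shown rounded to 6 d.p. or computed from one; I and e_prev carry over from the previous line; the table rounds u and y to 3 d.p., halves away from zero)
n=0: y=0, sp=3, e=sp−y=3; I=3, D=e−e_prev=3; u=1/2·3+3/2·3+3/4·3=8.25; next y=-1/10·0+1/4·8.25=2.0625
n=1: y=2.0625, sp=3, e=sp−y=0.9375; I=3.9375, D=e−e_prev=-2.0625; u=1/2·0.9375+3/2·3.9375+3/4·(-2.0625)=4.828125; next y=-1/10·2.0625+1/4·4.828125≈1.000781
n=2: y≈1.000781, sp=3, e=sp−y≈1.999219; I≈5.936719, D=e−e_prev≈1.061719; u=1/2·1.999219+3/2·5.936719+3/4·1.061719≈10.700977; next y=-1/10·1.000781+1/4·10.700977≈2.575166
n=3: y≈2.575166, sp=3, e=sp−y≈0.424834; I≈6.361553, D=e−e_prev≈-1.574385; u=1/2·0.424834+3/2·6.361553+3/4·(-1.574385)≈8.573958; next y=-1/10·2.575166+1/4·8.573958≈1.885973
n=4: y≈1.885973, sp=3, e=sp−y≈1.114027; I≈7.475580, D=e−e_prev≈0.689193; u=1/2·1.114027+3/2·7.475580+3/4·0.689193≈12.287278; next y=-1/10·1.885973+1/4·12.287278≈2.883222
n=5: y≈2.883222, sp=3, e=sp−y≈0.116778; I≈7.592358, D=e−e_prev≈-0.997250; u=1/2·0.116778+3/2·7.592358+3/4·(-0.997250)≈10.698988; next y=-1/10·2.883222+1/4·10.698988≈2.386425
n=6: y≈2.386425, sp=3, e=sp−y≈0.613575; I≈8.205933, D=e−e_prev≈0.496798; u=1/2·0.613575+3/2·8.205933+3/4·0.496798≈12.988285; next y=-1/10·2.386425+1/4·12.988285≈3.008429
n=7: y≈3.008429, sp=3, e=sp−y≈-0.008429; I≈8.197504, D=e−e_prev≈-0.622004; u=1/2·(-0.008429)+3/2·8.197504+3/4·(-0.622004)≈11.825539; next y=-1/10·3.008429+1/4·11.825539≈2.655542
n=8: y≈2.655542, sp=3, e=sp−y≈0.344458; I≈8.541962, D=e−e_prev≈0.352887; u=1/2·0.344458+3/2·8.541962+3/4·0.352887≈13.249838; next y=-1/10·2.655542+1/4·13.249838≈3.046905
n=9: y≈3.046905, sp=3, e=sp−y≈-0.046905; I≈8.495057, D=e−e_prev≈-0.391363; u=1/2·(-0.046905)+3/2·8.495057+3/4·(-0.391363)≈12.425610; next y=-1/10·3.046905+1/4·12.425610≈2.801712
n=10: y≈2.801712, sp=3, e=sp−y≈0.198288; I≈8.693345, D=e−e_prev≈0.245193; u=1/2·0.198288+3/2·8.693345+3/4·0.245193≈13.323056; next y=-1/10·2.801712+1/4·13.323056≈3.050593
n=11: y≈3.050593, sp=3, e=sp−y≈-0.050593; I≈8.642752, D=e−e_prev≈-0.248881; u=1/2·(-0.050593)+3/2·8.642752+3/4·(-0.248881)≈12.752171; next y=-1/10·3.050593+1/4·12.752171≈2.882983
n=12: y≈2.882983, sp=3, e=sp−y≈0.117017; I≈8.759769, D=e−e_prev≈0.167609; u=1/2·0.117017+3/2·8.759769+3/4·0.167609≈13.323868; next y=-1/10·2.882983+1/4·13.323868≈3.042669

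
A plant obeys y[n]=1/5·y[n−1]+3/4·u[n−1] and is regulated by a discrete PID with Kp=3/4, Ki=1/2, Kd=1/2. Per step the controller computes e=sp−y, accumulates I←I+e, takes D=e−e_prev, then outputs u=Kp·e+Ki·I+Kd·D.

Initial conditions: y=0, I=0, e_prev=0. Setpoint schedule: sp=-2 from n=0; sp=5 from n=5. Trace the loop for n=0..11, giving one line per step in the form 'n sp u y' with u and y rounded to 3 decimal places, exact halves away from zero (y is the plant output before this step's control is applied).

(exact arithmetic carried between steps; '≈' marks a value shown rounded to 6 d.p. or computed from one; I and e_prev carry over from the previous line; the table rounds u and y to 3 d.p., halves away from zero)
n=0: y=0, sp=-2, e=sp−y=-2; I=-2, D=e−e_prev=-2; u=3/4·(-2)+1/2·(-2)+1/2·(-2)=-3.5; next y=1/5·0+3/4·(-3.5)=-2.625
n=1: y=-2.625, sp=-2, e=sp−y=0.625; I=-1.375, D=e−e_prev=2.625; u=3/4·0.625+1/2·(-1.375)+1/2·2.625=1.09375; next y=1/5·(-2.625)+3/4·1.09375≈0.295313
n=2: y≈0.295313, sp=-2, e=sp−y≈-2.295313; I≈-3.670313, D=e−e_prev≈-2.920313; u=3/4·(-2.295313)+1/2·(-3.670313)+1/2·(-2.920313)≈-5.016797; next y=1/5·0.295313+3/4·(-5.016797)≈-3.703535
n=3: y≈-3.703535, sp=-2, e=sp−y≈1.703535; I≈-1.966777, D=e−e_prev≈3.998848; u=3/4·1.703535+1/2·(-1.966777)+1/2·3.998848≈2.293687; next y=1/5·(-3.703535)+3/4·2.293687≈0.979558
n=4: y≈0.979558, sp=-2, e=sp−y≈-2.979558; I≈-4.946335, D=e−e_prev≈-4.683093; u=3/4·(-2.979558)+1/2·(-4.946335)+1/2·(-4.683093)≈-7.049383; next y=1/5·0.979558+3/4·(-7.049383)≈-5.091125
n=5: y≈-5.091125, sp=5, e=sp−y≈10.091125; I≈5.144790, D=e−e_prev≈13.070683; u=3/4·10.091125+1/2·5.144790+1/2·13.070683≈16.676081; next y=1/5·(-5.091125)+3/4·16.676081≈11.488835
n=6: y≈11.488835, sp=5, e=sp−y≈-6.488835; I≈-1.344045, D=e−e_prev≈-16.579961; u=3/4·(-6.488835)+1/2·(-1.344045)+1/2·(-16.579961)≈-13.828630; next y=1/5·11.488835+3/4·(-13.828630)≈-8.073705
n=7: y≈-8.073705, sp=5, e=sp−y≈13.073705; I≈11.729660, D=e−e_prev≈19.562540; u=3/4·13.073705+1/2·11.729660+1/2·19.562540≈25.451379; next y=1/5·(-8.073705)+3/4·25.451379≈17.473793
n=8: y≈17.473793, sp=5, e=sp−y≈-12.473793; I≈-0.744133, D=e−e_prev≈-25.547498; u=3/4·(-12.473793)+1/2·(-0.744133)+1/2·(-25.547498)≈-22.501161; next y=1/5·17.473793+3/4·(-22.501161)≈-13.381112
n=9: y≈-13.381112, sp=5, e=sp−y≈18.381112; I≈17.636979, D=e−e_prev≈30.854905; u=3/4·18.381112+1/2·17.636979+1/2·30.854905≈38.031776; next y=1/5·(-13.381112)+3/4·38.031776≈25.847609
n=10: y≈25.847609, sp=5, e=sp−y≈-20.847609; I≈-3.210631, D=e−e_prev≈-39.228721; u=3/4·(-20.847609)+1/2·(-3.210631)+1/2·(-39.228721)≈-36.855383; next y=1/5·25.847609+3/4·(-36.855383)≈-22.472016
n=11: y≈-22.472016, sp=5, e=sp−y≈27.472016; I≈24.261385, D=e−e_prev≈48.319625; u=3/4·27.472016+1/2·24.261385+1/2·48.319625≈56.894516; next y=1/5·(-22.472016)+3/4·56.894516≈38.176484

0 -2 -3.500 0.000
1 -2 1.094 -2.625
2 -2 -5.017 0.295
3 -2 2.294 -3.704
4 -2 -7.049 0.980
5 5 16.676 -5.091
6 5 -13.829 11.489
7 5 25.451 -8.074
8 5 -22.501 17.474
9 5 38.032 -13.381
10 5 -36.855 25.848
11 5 56.895 -22.472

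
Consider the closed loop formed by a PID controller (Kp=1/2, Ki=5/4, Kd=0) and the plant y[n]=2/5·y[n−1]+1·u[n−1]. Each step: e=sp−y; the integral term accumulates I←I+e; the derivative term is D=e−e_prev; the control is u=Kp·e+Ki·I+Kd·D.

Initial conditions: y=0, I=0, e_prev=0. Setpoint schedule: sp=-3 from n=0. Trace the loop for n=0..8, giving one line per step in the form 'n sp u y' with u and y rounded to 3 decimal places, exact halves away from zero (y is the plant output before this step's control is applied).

0 -3 -5.250 0.000
1 -3 0.188 -5.250
2 -3 -2.841 -1.913
3 -3 -1.237 -3.606
4 -3 -2.101 -2.679
5 -3 -1.638 -3.173
6 -3 -1.887 -2.907
7 -3 -1.753 -3.050
8 -3 -1.825 -2.973

(exact arithmetic carried between steps; '≈' marks a value shown rounded to 6 d.p. or computed from one; I and e_prev carry over from the previous line; the table rounds u and y to 3 d.p., halves away from zero)
n=0: y=0, sp=-3, e=sp−y=-3; I=-3, D=e−e_prev=-3; u=1/2·(-3)+5/4·(-3)+0·(-3)=-5.25; next y=2/5·0+1·(-5.25)=-5.25
n=1: y=-5.25, sp=-3, e=sp−y=2.25; I=-0.75, D=e−e_prev=5.25; u=1/2·2.25+5/4·(-0.75)+0·5.25=0.1875; next y=2/5·(-5.25)+1·0.1875=-1.9125
n=2: y=-1.9125, sp=-3, e=sp−y=-1.0875; I=-1.8375, D=e−e_prev=-3.3375; u=1/2·(-1.0875)+5/4·(-1.8375)+0·(-3.3375)=-2.840625; next y=2/5·(-1.9125)+1·(-2.840625)=-3.605625
n=3: y=-3.605625, sp=-3, e=sp−y=0.605625; I=-1.231875, D=e−e_prev=1.693125; u=1/2·0.605625+5/4·(-1.231875)+0·1.693125≈-1.237031; next y=2/5·(-3.605625)+1·(-1.237031)≈-2.679281
n=4: y≈-2.679281, sp=-3, e=sp−y≈-0.320719; I≈-1.552594, D=e−e_prev≈-0.926344; u=1/2·(-0.320719)+5/4·(-1.552594)+0·(-0.926344)≈-2.101102; next y=2/5·(-2.679281)+1·(-2.101102)≈-3.172814
n=5: y≈-3.172814, sp=-3, e=sp−y≈0.172814; I≈-1.379780, D=e−e_prev≈0.493533; u=1/2·0.172814+5/4·(-1.379780)+0·0.493533≈-1.638318; next y=2/5·(-3.172814)+1·(-1.638318)≈-2.907443
n=6: y≈-2.907443, sp=-3, e=sp−y≈-0.092557; I≈-1.472336, D=e−e_prev≈-0.265371; u=1/2·(-0.092557)+5/4·(-1.472336)+0·(-0.265371)≈-1.886699; next y=2/5·(-2.907443)+1·(-1.886699)≈-3.049676
n=7: y≈-3.049676, sp=-3, e=sp−y≈0.049676; I≈-1.422660, D=e−e_prev≈0.142233; u=1/2·0.049676+5/4·(-1.422660)+0·0.142233≈-1.753487; next y=2/5·(-3.049676)+1·(-1.753487)≈-2.973358
n=8: y≈-2.973358, sp=-3, e=sp−y≈-0.026642; I≈-1.449303, D=e−e_prev≈-0.076319; u=1/2·(-0.026642)+5/4·(-1.449303)+0·(-0.076319)≈-1.824949; next y=2/5·(-2.973358)+1·(-1.824949)≈-3.014292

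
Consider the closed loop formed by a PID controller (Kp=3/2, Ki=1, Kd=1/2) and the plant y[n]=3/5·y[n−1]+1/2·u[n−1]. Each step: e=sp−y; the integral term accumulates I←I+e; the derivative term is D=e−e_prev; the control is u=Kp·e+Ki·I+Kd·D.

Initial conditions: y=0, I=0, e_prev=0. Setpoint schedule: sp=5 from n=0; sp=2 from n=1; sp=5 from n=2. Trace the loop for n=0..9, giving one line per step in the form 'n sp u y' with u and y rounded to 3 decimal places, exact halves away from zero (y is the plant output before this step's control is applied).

(exact arithmetic carried between steps; '≈' marks a value shown rounded to 6 d.p. or computed from one; I and e_prev carry over from the previous line; the table rounds u and y to 3 d.p., halves away from zero)
n=0: y=0, sp=5, e=sp−y=5; I=5, D=e−e_prev=5; u=3/2·5+1·5+1/2·5=15; next y=3/5·0+1/2·15=7.5
n=1: y=7.5, sp=2, e=sp−y=-5.5; I=-0.5, D=e−e_prev=-10.5; u=3/2·(-5.5)+1·(-0.5)+1/2·(-10.5)=-14; next y=3/5·7.5+1/2·(-14)=-2.5
n=2: y=-2.5, sp=5, e=sp−y=7.5; I=7, D=e−e_prev=13; u=3/2·7.5+1·7+1/2·13=24.75; next y=3/5·(-2.5)+1/2·24.75=10.875
n=3: y=10.875, sp=5, e=sp−y=-5.875; I=1.125, D=e−e_prev=-13.375; u=3/2·(-5.875)+1·1.125+1/2·(-13.375)=-14.375; next y=3/5·10.875+1/2·(-14.375)=-0.6625
n=4: y=-0.6625, sp=5, e=sp−y=5.6625; I=6.7875, D=e−e_prev=11.5375; u=3/2·5.6625+1·6.7875+1/2·11.5375=21.05; next y=3/5·(-0.6625)+1/2·21.05=10.1275
n=5: y=10.1275, sp=5, e=sp−y=-5.1275; I=1.66, D=e−e_prev=-10.79; u=3/2·(-5.1275)+1·1.66+1/2·(-10.79)=-11.42625; next y=3/5·10.1275+1/2·(-11.42625)=0.363375
n=6: y=0.363375, sp=5, e=sp−y=4.636625; I=6.296625, D=e−e_prev=9.764125; u=3/2·4.636625+1·6.296625+1/2·9.764125=18.133625; next y=3/5·0.363375+1/2·18.133625≈9.284838
n=7: y≈9.284838, sp=5, e=sp−y≈-4.284838; I≈2.011788, D=e−e_prev≈-8.921463; u=3/2·(-4.284838)+1·2.011788+1/2·(-8.921463)≈-8.8762; next y=3/5·9.284838+1/2·(-8.8762)≈1.132803
n=8: y≈1.132803, sp=5, e=sp−y≈3.867198; I≈5.878985, D=e−e_prev≈8.152035; u=3/2·3.867198+1·5.878985+1/2·8.152035≈15.755799; next y=3/5·1.132803+1/2·15.755799≈8.557581
n=9: y≈8.557581, sp=5, e=sp−y≈-3.557581; I≈2.321404, D=e−e_prev≈-7.424778; u=3/2·(-3.557581)+1·2.321404+1/2·(-7.424778)≈-6.727356; next y=3/5·8.557581+1/2·(-6.727356)≈1.770870

0 5 15.000 0.000
1 2 -14.000 7.500
2 5 24.750 -2.500
3 5 -14.375 10.875
4 5 21.050 -0.663
5 5 -11.426 10.128
6 5 18.134 0.363
7 5 -8.876 9.285
8 5 15.756 1.133
9 5 -6.727 8.558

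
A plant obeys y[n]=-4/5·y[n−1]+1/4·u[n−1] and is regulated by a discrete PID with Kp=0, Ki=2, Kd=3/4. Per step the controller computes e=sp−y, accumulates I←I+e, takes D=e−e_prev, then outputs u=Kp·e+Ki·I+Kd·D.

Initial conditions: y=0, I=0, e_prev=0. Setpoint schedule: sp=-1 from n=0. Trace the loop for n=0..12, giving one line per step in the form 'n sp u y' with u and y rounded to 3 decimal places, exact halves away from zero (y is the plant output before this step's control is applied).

(exact arithmetic carried between steps; '≈' marks a value shown rounded to 6 d.p. or computed from one; I and e_prev carry over from the previous line; the table rounds u and y to 3 d.p., halves away from zero)
n=0: y=0, sp=-1, e=sp−y=-1; I=-1, D=e−e_prev=-1; u=0·(-1)+2·(-1)+3/4·(-1)=-2.75; next y=-4/5·0+1/4·(-2.75)=-0.6875
n=1: y=-0.6875, sp=-1, e=sp−y=-0.3125; I=-1.3125, D=e−e_prev=0.6875; u=0·(-0.3125)+2·(-1.3125)+3/4·0.6875=-2.109375; next y=-4/5·(-0.6875)+1/4·(-2.109375)≈0.022656
n=2: y≈0.022656, sp=-1, e=sp−y≈-1.022656; I≈-2.335156, D=e−e_prev≈-0.710156; u=0·(-1.022656)+2·(-2.335156)+3/4·(-0.710156)≈-5.202930; next y=-4/5·0.022656+1/4·(-5.202930)≈-1.318857
n=3: y≈-1.318857, sp=-1, e=sp−y≈0.318857; I≈-2.016299, D=e−e_prev≈1.341514; u=0·0.318857+2·(-2.016299)+3/4·1.341514≈-3.026462; next y=-4/5·(-1.318857)+1/4·(-3.026462)≈0.298470
n=4: y≈0.298470, sp=-1, e=sp−y≈-1.298470; I≈-3.314769, D=e−e_prev≈-1.617328; u=0·(-1.298470)+2·(-3.314769)+3/4·(-1.617328)≈-7.842534; next y=-4/5·0.298470+1/4·(-7.842534)≈-2.199410
n=5: y≈-2.199410, sp=-1, e=sp−y≈1.199410; I≈-2.115359, D=e−e_prev≈2.497880; u=0·1.199410+2·(-2.115359)+3/4·2.497880≈-2.357309; next y=-4/5·(-2.199410)+1/4·(-2.357309)≈1.170201
n=6: y≈1.170201, sp=-1, e=sp−y≈-2.170201; I≈-4.285560, D=e−e_prev≈-3.369611; u=0·(-2.170201)+2·(-4.285560)+3/4·(-3.369611)≈-11.098328; next y=-4/5·1.170201+1/4·(-11.098328)≈-3.710743
n=7: y≈-3.710743, sp=-1, e=sp−y≈2.710743; I≈-1.574818, D=e−e_prev≈4.880943; u=0·2.710743+2·(-1.574818)+3/4·4.880943≈0.511072; next y=-4/5·(-3.710743)+1/4·0.511072≈3.096362
n=8: y≈3.096362, sp=-1, e=sp−y≈-4.096362; I≈-5.671180, D=e−e_prev≈-6.807105; u=0·(-4.096362)+2·(-5.671180)+3/4·(-6.807105)≈-16.447688; next y=-4/5·3.096362+1/4·(-16.447688)≈-6.589012
n=9: y≈-6.589012, sp=-1, e=sp−y≈5.589012; I≈-0.082168, D=e−e_prev≈9.685374; u=0·5.589012+2·(-0.082168)+3/4·9.685374≈7.099694; next y=-4/5·(-6.589012)+1/4·7.099694≈7.046133
n=10: y≈7.046133, sp=-1, e=sp−y≈-8.046133; I≈-8.128301, D=e−e_prev≈-13.635145; u=0·(-8.046133)+2·(-8.128301)+3/4·(-13.635145)≈-26.482960; next y=-4/5·7.046133+1/4·(-26.482960)≈-12.257646
n=11: y≈-12.257646, sp=-1, e=sp−y≈11.257646; I≈3.129346, D=e−e_prev≈19.303779; u=0·11.257646+2·3.129346+3/4·19.303779≈20.736526; next y=-4/5·(-12.257646)+1/4·20.736526≈14.990249
n=12: y≈14.990249, sp=-1, e=sp−y≈-15.990249; I≈-12.860903, D=e−e_prev≈-27.247895; u=0·(-15.990249)+2·(-12.860903)+3/4·(-27.247895)≈-46.157727; next y=-4/5·14.990249+1/4·(-46.157727)≈-23.531631

0 -1 -2.750 0.000
1 -1 -2.109 -0.688
2 -1 -5.203 0.023
3 -1 -3.026 -1.319
4 -1 -7.843 0.298
5 -1 -2.357 -2.199
6 -1 -11.098 1.170
7 -1 0.511 -3.711
8 -1 -16.448 3.096
9 -1 7.100 -6.589
10 -1 -26.483 7.046
11 -1 20.737 -12.258
12 -1 -46.158 14.990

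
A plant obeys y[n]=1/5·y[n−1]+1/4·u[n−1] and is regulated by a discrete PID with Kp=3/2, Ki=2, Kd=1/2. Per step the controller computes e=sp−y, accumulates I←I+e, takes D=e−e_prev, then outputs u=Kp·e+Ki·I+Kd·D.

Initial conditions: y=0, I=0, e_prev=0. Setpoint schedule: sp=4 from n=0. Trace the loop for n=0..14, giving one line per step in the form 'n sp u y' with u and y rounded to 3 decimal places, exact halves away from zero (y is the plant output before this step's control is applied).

(exact arithmetic carried between steps; '≈' marks a value shown rounded to 6 d.p. or computed from one; I and e_prev carry over from the previous line; the table rounds u and y to 3 d.p., halves away from zero)
n=0: y=0, sp=4, e=sp−y=4; I=4, D=e−e_prev=4; u=3/2·4+2·4+1/2·4=16; next y=1/5·0+1/4·16=4
n=1: y=4, sp=4, e=sp−y=0; I=4, D=e−e_prev=-4; u=3/2·0+2·4+1/2·(-4)=6; next y=1/5·4+1/4·6=2.3
n=2: y=2.3, sp=4, e=sp−y=1.7; I=5.7, D=e−e_prev=1.7; u=3/2·1.7+2·5.7+1/2·1.7=14.8; next y=1/5·2.3+1/4·14.8=4.16
n=3: y=4.16, sp=4, e=sp−y=-0.16; I=5.54, D=e−e_prev=-1.86; u=3/2·(-0.16)+2·5.54+1/2·(-1.86)=9.91; next y=1/5·4.16+1/4·9.91=3.3095
n=4: y=3.3095, sp=4, e=sp−y=0.6905; I=6.2305, D=e−e_prev=0.8505; u=3/2·0.6905+2·6.2305+1/2·0.8505=13.922; next y=1/5·3.3095+1/4·13.922=4.1424
n=5: y=4.1424, sp=4, e=sp−y=-0.1424; I=6.0881, D=e−e_prev=-0.8329; u=3/2·(-0.1424)+2·6.0881+1/2·(-0.8329)=11.54615; next y=1/5·4.1424+1/4·11.54615≈3.715018
n=6: y≈3.715018, sp=4, e=sp−y≈0.284983; I≈6.373083, D=e−e_prev≈0.427383; u=3/2·0.284983+2·6.373083+1/2·0.427383≈13.38733; next y=1/5·3.715018+1/4·13.38733≈4.089836
n=7: y=4.089836, sp=4, e=sp−y=-0.089836; I≈6.283247, D=e−e_prev≈-0.374819; u=3/2·(-0.089836)+2·6.283247+1/2·(-0.374819)≈12.244330; next y=1/5·4.089836+1/4·12.244330≈3.879050
n=8: y≈3.879050, sp=4, e=sp−y≈0.120950; I≈6.404197, D=e−e_prev≈0.210786; u=3/2·0.120950+2·6.404197+1/2·0.210786≈13.095212; next y=1/5·3.879050+1/4·13.095212≈4.049613
n=9: y≈4.049613, sp=4, e=sp−y≈-0.049613; I≈6.354584, D=e−e_prev≈-0.170563; u=3/2·(-0.049613)+2·6.354584+1/2·(-0.170563)≈12.549466; next y=1/5·4.049613+1/4·12.549466≈3.947289
n=10: y≈3.947289, sp=4, e=sp−y≈0.052711; I≈6.407295, D=e−e_prev≈0.102324; u=3/2·0.052711+2·6.407295+1/2·0.102324≈12.944817; next y=1/5·3.947289+1/4·12.944817≈4.025662
n=11: y≈4.025662, sp=4, e=sp−y≈-0.025662; I≈6.381632, D=e−e_prev≈-0.078373; u=3/2·(-0.025662)+2·6.381632+1/2·(-0.078373)≈12.685585; next y=1/5·4.025662+1/4·12.685585≈3.976529
n=12: y≈3.976529, sp=4, e=sp−y≈0.023471; I≈6.405104, D=e−e_prev≈0.049133; u=3/2·0.023471+2·6.405104+1/2·0.049133≈12.869981; next y=1/5·3.976529+1/4·12.869981≈4.012801
n=13: y≈4.012801, sp=4, e=sp−y≈-0.012801; I≈6.392303, D=e−e_prev≈-0.036272; u=3/2·(-0.012801)+2·6.392303+1/2·(-0.036272)≈12.747268; next y=1/5·4.012801+1/4·12.747268≈3.989377
n=14: y≈3.989377, sp=4, e=sp−y≈0.010623; I≈6.402926, D=e−e_prev≈0.023424; u=3/2·0.010623+2·6.402926+1/2·0.023424≈12.833497; next y=1/5·3.989377+1/4·12.833497≈4.006250

0 4 16.000 0.000
1 4 6.000 4.000
2 4 14.800 2.300
3 4 9.910 4.160
4 4 13.922 3.310
5 4 11.546 4.142
6 4 13.387 3.715
7 4 12.244 4.090
8 4 13.095 3.879
9 4 12.549 4.050
10 4 12.945 3.947
11 4 12.686 4.026
12 4 12.870 3.977
13 4 12.747 4.013
14 4 12.833 3.989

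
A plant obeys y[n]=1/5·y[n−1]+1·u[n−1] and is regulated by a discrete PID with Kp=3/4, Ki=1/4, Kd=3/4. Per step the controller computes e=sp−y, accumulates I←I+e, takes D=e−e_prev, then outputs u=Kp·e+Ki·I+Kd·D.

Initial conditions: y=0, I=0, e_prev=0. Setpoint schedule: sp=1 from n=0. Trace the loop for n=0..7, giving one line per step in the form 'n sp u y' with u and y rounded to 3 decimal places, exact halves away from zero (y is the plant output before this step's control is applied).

(exact arithmetic carried between steps; '≈' marks a value shown rounded to 6 d.p. or computed from one; I and e_prev carry over from the previous line; the table rounds u and y to 3 d.p., halves away from zero)
n=0: y=0, sp=1, e=sp−y=1; I=1, D=e−e_prev=1; u=3/4·1+1/4·1+3/4·1=1.75; next y=1/5·0+1·1.75=1.75
n=1: y=1.75, sp=1, e=sp−y=-0.75; I=0.25, D=e−e_prev=-1.75; u=3/4·(-0.75)+1/4·0.25+3/4·(-1.75)=-1.8125; next y=1/5·1.75+1·(-1.8125)=-1.4625
n=2: y=-1.4625, sp=1, e=sp−y=2.4625; I=2.7125, D=e−e_prev=3.2125; u=3/4·2.4625+1/4·2.7125+3/4·3.2125=4.934375; next y=1/5·(-1.4625)+1·4.934375=4.641875
n=3: y=4.641875, sp=1, e=sp−y=-3.641875; I=-0.929375, D=e−e_prev=-6.104375; u=3/4·(-3.641875)+1/4·(-0.929375)+3/4·(-6.104375)≈-7.542031; next y=1/5·4.641875+1·(-7.542031)≈-6.613656
n=4: y≈-6.613656, sp=1, e=sp−y≈7.613656; I≈6.684281, D=e−e_prev≈11.255531; u=3/4·7.613656+1/4·6.684281+3/4·11.255531≈15.822961; next y=1/5·(-6.613656)+1·15.822961≈14.500230
n=5: y≈14.500230, sp=1, e=sp−y≈-13.500230; I≈-6.815948, D=e−e_prev≈-21.113886; u=3/4·(-13.500230)+1/4·(-6.815948)+3/4·(-21.113886)≈-27.664574; next y=1/5·14.500230+1·(-27.664574)≈-24.764528
n=6: y≈-24.764528, sp=1, e=sp−y≈25.764528; I≈18.948579, D=e−e_prev≈39.264758; u=3/4·25.764528+1/4·18.948579+3/4·39.264758≈53.509109; next y=1/5·(-24.764528)+1·53.509109≈48.556203
n=7: y≈48.556203, sp=1, e=sp−y≈-47.556203; I≈-28.607624, D=e−e_prev≈-73.320731; u=3/4·(-47.556203)+1/4·(-28.607624)+3/4·(-73.320731)≈-97.809607; next y=1/5·48.556203+1·(-97.809607)≈-88.098366

0 1 1.750 0.000
1 1 -1.813 1.750
2 1 4.934 -1.463
3 1 -7.542 4.642
4 1 15.823 -6.614
5 1 -27.665 14.500
6 1 53.509 -24.765
7 1 -97.810 48.556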